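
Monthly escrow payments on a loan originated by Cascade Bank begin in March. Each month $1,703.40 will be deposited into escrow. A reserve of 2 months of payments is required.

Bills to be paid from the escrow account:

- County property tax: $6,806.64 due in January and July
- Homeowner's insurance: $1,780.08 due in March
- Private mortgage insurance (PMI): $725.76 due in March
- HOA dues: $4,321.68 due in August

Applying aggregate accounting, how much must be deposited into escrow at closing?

$6,820.56

Cushion = 2 × $1,703.40 = $3,406.80
Trial balance (start $0, +$1,703.40 each month, − disbursements):
  Mar: +$1,703.40 − $2,505.84 → -$802.44
  Apr: +$1,703.40 → $900.96
  May: +$1,703.40 → $2,604.36
  Jun: +$1,703.40 → $4,307.76
  Jul: +$1,703.40 − $6,806.64 → -$795.48
  Aug: +$1,703.40 − $4,321.68 → -$3,413.76
  Sep: +$1,703.40 → -$1,710.36
  Oct: +$1,703.40 → -$6.96
  Nov: +$1,703.40 → $1,696.44
  Dec: +$1,703.40 → $3,399.84
  Jan: +$1,703.40 − $6,806.64 → -$1,703.40
  Feb: +$1,703.40 → $0.00
Lowest trial balance = -$3,413.76 (Aug)
Initial deposit = cushion − low point = $3,406.80 − (-$3,413.76) = $6,820.56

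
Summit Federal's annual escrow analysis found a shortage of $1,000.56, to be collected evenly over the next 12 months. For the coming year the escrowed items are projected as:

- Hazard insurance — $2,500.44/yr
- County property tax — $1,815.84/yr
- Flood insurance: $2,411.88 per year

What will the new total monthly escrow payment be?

$644.06

Hazard insurance = $2,500.44
County property tax = $1,815.84
Flood insurance = $2,411.88
Yearly total = $2,500.44 + $1,815.84 + $2,411.88 = $6,728.16
Monthly = $6,728.16 / 12 = $560.68
Shortage per month = $1,000.56 ÷ 12 = $83.38
Adjusted monthly = $560.68 + $83.38 = $644.06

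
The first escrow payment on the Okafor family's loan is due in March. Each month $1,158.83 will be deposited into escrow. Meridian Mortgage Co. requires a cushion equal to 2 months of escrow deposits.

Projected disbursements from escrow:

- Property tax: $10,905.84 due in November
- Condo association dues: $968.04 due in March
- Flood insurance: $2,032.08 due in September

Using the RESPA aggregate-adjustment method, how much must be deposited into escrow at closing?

$5,794.15

Cushion = 2 × $1,158.83 = $2,317.66
Trial balance (start $0, +$1,158.83 each month, − disbursements):
  Mar: +$1,158.83 − $968.04 → $190.79
  Apr: +$1,158.83 → $1,349.62
  May: +$1,158.83 → $2,508.45
  Jun: +$1,158.83 → $3,667.28
  Jul: +$1,158.83 → $4,826.11
  Aug: +$1,158.83 → $5,984.94
  Sep: +$1,158.83 − $2,032.08 → $5,111.69
  Oct: +$1,158.83 → $6,270.52
  Nov: +$1,158.83 − $10,905.84 → -$3,476.49
  Dec: +$1,158.83 → -$2,317.66
  Jan: +$1,158.83 → -$1,158.83
  Feb: +$1,158.83 → $0.00
Lowest trial balance = -$3,476.49 (Nov)
Initial deposit = cushion − low point = $2,317.66 − (-$3,476.49) = $5,794.15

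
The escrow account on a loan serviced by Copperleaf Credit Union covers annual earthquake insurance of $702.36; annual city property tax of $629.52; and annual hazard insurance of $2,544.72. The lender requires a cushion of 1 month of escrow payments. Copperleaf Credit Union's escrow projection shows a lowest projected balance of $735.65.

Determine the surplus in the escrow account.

Earthquake insurance — $702.36/yr
City property tax — $629.52/yr
Hazard insurance — $2,544.72/yr
Yearly total = $3,876.60
Monthly escrow = $3,876.60 / 12 = $323.05
Cushion = 1 × $323.05 = $323.05
Surplus = $735.65 − $323.05 = $412.60

$412.60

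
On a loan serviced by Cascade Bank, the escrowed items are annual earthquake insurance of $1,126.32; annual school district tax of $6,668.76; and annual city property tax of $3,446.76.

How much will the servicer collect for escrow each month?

$936.82

Earthquake insurance — $1,126.32 annually
School district tax — $6,668.76 annually
City property tax — $3,446.76 annually
Annual escrow total = $1,126.32 + $6,668.76 + $3,446.76 = $11,241.84
Base monthly escrow = $11,241.84 ÷ 12 = $936.82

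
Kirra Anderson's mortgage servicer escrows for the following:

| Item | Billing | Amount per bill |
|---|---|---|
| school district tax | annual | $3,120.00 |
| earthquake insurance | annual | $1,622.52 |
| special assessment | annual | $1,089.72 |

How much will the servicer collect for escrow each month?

$486.02

School district tax = $3,120.00 annually
Earthquake insurance = $1,622.52 annually
Special assessment = $1,089.72 annually
Total annual escrow = $3,120.00 + $1,622.52 + $1,089.72 = $5,832.24
Monthly escrow = $5,832.24 / 12 = $486.02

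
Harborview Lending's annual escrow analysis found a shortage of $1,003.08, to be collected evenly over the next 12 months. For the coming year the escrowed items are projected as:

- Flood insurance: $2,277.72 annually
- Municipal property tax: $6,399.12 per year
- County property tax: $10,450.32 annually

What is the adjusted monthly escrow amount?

Flood insurance — $2,277.72 annually
Municipal property tax — $6,399.12 annually
County property tax — $10,450.32 annually
Annual escrow total = $2,277.72 + $6,399.12 + $10,450.32 = $19,127.16
Base monthly escrow = $19,127.16 ÷ 12 = $1,593.93
Shortage spread = $1,003.08 / 12 = $83.59/mo
New monthly escrow = $1,593.93 + $83.59 = $1,677.52

$1,677.52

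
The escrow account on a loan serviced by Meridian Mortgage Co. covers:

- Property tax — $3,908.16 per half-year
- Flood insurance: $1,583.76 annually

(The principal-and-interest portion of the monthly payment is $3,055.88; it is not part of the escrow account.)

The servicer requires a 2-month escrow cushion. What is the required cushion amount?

Property tax — $3,908.16 × 2 = $7,816.32
Flood insurance — $1,583.76
Annual escrow total = $7,816.32 + $1,583.76 = $9,400.08
Per month = $9,400.08 / 12 = $783.34
Cushion = 2 × $783.34 = $1,566.68

$1,566.68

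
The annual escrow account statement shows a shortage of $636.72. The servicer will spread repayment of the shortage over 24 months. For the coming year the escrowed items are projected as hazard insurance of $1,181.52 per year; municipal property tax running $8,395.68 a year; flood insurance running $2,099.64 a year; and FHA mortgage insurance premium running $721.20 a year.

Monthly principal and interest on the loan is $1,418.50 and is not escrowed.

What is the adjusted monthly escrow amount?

Hazard insurance = $1,181.52 per year
Municipal property tax = $8,395.68 per year
Flood insurance = $2,099.64 per year
FHA mortgage insurance premium = $721.20 per year
Total per year = $1,181.52 + $8,395.68 + $2,099.64 + $721.20 = $12,398.04
Monthly = $12,398.04 ÷ 12 = $1,033.17
Shortage spread = $636.72 / 24 = $26.53/mo
New monthly escrow = $1,033.17 + $26.53 = $1,059.70

$1,059.70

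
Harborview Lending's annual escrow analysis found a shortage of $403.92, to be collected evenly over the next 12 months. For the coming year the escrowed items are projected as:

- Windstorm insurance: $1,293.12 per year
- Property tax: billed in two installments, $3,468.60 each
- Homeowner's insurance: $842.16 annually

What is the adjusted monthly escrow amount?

Windstorm insurance: $1,293.12
Property tax: $3,468.60 × 2 = $6,937.20
Homeowner's insurance: $842.16
Annual escrow total = $9,072.48
Base monthly escrow = $9,072.48 / 12 = $756.04
Shortage per month = $403.92 / 12 = $33.66
New monthly escrow = $756.04 + $33.66 = $789.70

$789.70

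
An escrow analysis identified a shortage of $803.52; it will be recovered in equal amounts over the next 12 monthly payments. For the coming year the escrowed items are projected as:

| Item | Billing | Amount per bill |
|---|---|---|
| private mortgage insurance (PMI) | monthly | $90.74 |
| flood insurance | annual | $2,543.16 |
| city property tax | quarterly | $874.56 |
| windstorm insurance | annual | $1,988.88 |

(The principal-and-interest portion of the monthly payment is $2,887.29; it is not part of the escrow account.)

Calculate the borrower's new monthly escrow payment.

Private mortgage insurance (PMI): $90.74 × 12 = $1,088.88 annually
Flood insurance: $2,543.16 annually
City property tax: $874.56 × 4 = $3,498.24 annually
Windstorm insurance: $1,988.88 annually
Annual escrow total = $9,119.16
Per month = $9,119.16 ÷ 12 = $759.93
Shortage per month = $803.52 ÷ 12 = $66.96
Adjusted monthly = $759.93 + $66.96 = $826.89

$826.89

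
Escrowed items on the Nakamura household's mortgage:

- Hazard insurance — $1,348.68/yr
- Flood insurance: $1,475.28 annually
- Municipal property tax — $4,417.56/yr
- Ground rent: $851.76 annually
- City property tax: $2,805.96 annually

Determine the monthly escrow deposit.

Hazard insurance — $1,348.68 annually
Flood insurance — $1,475.28 annually
Municipal property tax — $4,417.56 annually
Ground rent — $851.76 annually
City property tax — $2,805.96 annually
Combined annual = $1,348.68 + $1,475.28 + $4,417.56 + $851.76 + $2,805.96 = $10,899.24
Monthly escrow = $10,899.24 ÷ 12 = $908.27

$908.27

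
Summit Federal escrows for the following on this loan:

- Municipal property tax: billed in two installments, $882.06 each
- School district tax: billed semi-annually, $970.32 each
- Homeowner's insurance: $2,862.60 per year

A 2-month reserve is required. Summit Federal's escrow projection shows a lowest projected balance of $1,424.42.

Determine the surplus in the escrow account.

$329.86

Municipal property tax — $882.06 × 2 = $1,764.12 per year
School district tax — $970.32 × 2 = $1,940.64 per year
Homeowner's insurance — $2,862.60 per year
Yearly total = $6,567.36
Per month = $6,567.36 ÷ 12 = $547.28
Required cushion = 2 × $547.28 = $1,094.56
Surplus = $1,424.42 − $1,094.56 = $329.86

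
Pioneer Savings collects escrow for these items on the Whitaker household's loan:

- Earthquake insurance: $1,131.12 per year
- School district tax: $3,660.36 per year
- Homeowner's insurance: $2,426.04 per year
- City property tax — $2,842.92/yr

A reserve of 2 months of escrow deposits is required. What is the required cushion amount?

$1,676.74

Earthquake insurance — $1,131.12 per year
School district tax — $3,660.36 per year
Homeowner's insurance — $2,426.04 per year
City property tax — $2,842.92 per year
Combined annual = $10,060.44
Monthly escrow = $10,060.44 ÷ 12 = $838.37
Required cushion = 2 × $838.37 = $1,676.74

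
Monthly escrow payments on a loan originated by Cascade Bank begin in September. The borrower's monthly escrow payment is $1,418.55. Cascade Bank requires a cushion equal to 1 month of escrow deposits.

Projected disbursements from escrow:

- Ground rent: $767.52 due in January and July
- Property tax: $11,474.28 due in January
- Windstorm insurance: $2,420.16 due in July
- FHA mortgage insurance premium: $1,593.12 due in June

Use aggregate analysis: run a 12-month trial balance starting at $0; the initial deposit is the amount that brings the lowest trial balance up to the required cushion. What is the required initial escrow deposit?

$6,567.60

Cushion = 1 × $1,418.55 = $1,418.55
Trial balance (start $0, +$1,418.55 each month, − disbursements):
  Sep: +$1,418.55 → $1,418.55
  Oct: +$1,418.55 → $2,837.10
  Nov: +$1,418.55 → $4,255.65
  Dec: +$1,418.55 → $5,674.20
  Jan: +$1,418.55 − $12,241.80 → -$5,149.05
  Feb: +$1,418.55 → -$3,730.50
  Mar: +$1,418.55 → -$2,311.95
  Apr: +$1,418.55 → -$893.40
  May: +$1,418.55 → $525.15
  Jun: +$1,418.55 − $1,593.12 → $350.58
  Jul: +$1,418.55 − $3,187.68 → -$1,418.55
  Aug: +$1,418.55 → $0.00
Lowest trial balance = -$5,149.05 (Jan)
Initial deposit = cushion − low point = $1,418.55 − (-$5,149.05) = $6,567.60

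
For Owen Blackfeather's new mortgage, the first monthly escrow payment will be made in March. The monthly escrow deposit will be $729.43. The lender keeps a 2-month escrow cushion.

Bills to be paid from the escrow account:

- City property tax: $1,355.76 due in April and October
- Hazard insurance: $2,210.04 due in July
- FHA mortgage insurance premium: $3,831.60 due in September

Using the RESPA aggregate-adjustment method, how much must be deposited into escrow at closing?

$4,376.58

Cushion = 2 × $729.43 = $1,458.86
Trial balance (start $0, +$729.43 each month, − disbursements):
  Mar: +$729.43 → $729.43
  Apr: +$729.43 − $1,355.76 → $103.10
  May: +$729.43 → $832.53
  Jun: +$729.43 → $1,561.96
  Jul: +$729.43 − $2,210.04 → $81.35
  Aug: +$729.43 → $810.78
  Sep: +$729.43 − $3,831.60 → -$2,291.39
  Oct: +$729.43 − $1,355.76 → -$2,917.72
  Nov: +$729.43 → -$2,188.29
  Dec: +$729.43 → -$1,458.86
  Jan: +$729.43 → -$729.43
  Feb: +$729.43 → $0.00
Lowest trial balance = -$2,917.72 (Oct)
Initial deposit = cushion − low point = $1,458.86 − (-$2,917.72) = $4,376.58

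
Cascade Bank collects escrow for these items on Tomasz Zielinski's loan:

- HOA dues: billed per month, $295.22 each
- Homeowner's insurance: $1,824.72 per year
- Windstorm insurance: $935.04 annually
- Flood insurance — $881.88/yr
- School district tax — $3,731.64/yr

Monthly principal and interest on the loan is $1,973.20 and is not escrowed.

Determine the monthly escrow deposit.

HOA dues = $295.22 × 12 = $3,542.64 annually
Homeowner's insurance = $1,824.72 annually
Windstorm insurance = $935.04 annually
Flood insurance = $881.88 annually
School district tax = $3,731.64 annually
Annual escrow total = $3,542.64 + $1,824.72 + $935.04 + $881.88 + $3,731.64 = $10,915.92
Base monthly escrow = $10,915.92 / 12 = $909.66

$909.66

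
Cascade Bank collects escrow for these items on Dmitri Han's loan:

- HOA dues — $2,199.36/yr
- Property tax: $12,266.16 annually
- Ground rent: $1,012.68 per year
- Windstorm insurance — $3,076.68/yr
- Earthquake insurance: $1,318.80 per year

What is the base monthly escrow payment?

HOA dues = $2,199.36/yr
Property tax = $12,266.16/yr
Ground rent = $1,012.68/yr
Windstorm insurance = $3,076.68/yr
Earthquake insurance = $1,318.80/yr
Yearly total = $2,199.36 + $12,266.16 + $1,012.68 + $3,076.68 + $1,318.80 = $19,873.68
Monthly = $19,873.68 ÷ 12 = $1,656.14

$1,656.14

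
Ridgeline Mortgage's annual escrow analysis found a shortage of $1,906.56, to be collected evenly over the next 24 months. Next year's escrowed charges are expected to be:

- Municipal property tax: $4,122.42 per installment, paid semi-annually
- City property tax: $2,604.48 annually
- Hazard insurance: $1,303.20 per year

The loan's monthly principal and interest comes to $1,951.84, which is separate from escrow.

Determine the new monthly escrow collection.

$1,092.15

Municipal property tax — $4,122.42 × 2 = $8,244.84
City property tax — $2,604.48
Hazard insurance — $1,303.20
Annual escrow total = $12,152.52
Monthly = $12,152.52 ÷ 12 = $1,012.71
Monthly shortage recovery: $1,906.56 ÷ 24 = $79.44
New monthly escrow = $1,012.71 + $79.44 = $1,092.15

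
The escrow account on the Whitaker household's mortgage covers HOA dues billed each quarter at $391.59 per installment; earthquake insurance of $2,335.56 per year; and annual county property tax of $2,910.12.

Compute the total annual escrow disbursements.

$6,812.04

HOA dues: $391.59 × 4 = $1,566.36 per year
Earthquake insurance: $2,335.56 per year
County property tax: $2,910.12 per year
Combined annual = $1,566.36 + $2,335.56 + $2,910.12 = $6,812.04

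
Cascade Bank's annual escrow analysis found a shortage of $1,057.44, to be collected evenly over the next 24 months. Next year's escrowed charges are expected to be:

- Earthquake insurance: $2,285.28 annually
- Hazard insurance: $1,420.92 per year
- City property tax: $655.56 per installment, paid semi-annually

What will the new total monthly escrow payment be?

$462.17

Earthquake insurance = $2,285.28 per year
Hazard insurance = $1,420.92 per year
City property tax = $655.56 × 2 = $1,311.12 per year
Annual escrow total = $5,017.32
Monthly escrow = $5,017.32 ÷ 12 = $418.11
Shortage per month = $1,057.44 / 24 = $44.06
New monthly escrow = $418.11 + $44.06 = $462.17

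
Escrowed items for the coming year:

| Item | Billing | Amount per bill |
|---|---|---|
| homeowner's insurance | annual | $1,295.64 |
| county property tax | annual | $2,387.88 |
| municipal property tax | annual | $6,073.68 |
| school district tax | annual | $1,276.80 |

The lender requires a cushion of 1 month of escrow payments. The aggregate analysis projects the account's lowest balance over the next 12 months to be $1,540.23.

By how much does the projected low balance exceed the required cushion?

$620.73

Homeowner's insurance — $1,295.64
County property tax — $2,387.88
Municipal property tax — $6,073.68
School district tax — $1,276.80
Total per year = $1,295.64 + $2,387.88 + $6,073.68 + $1,276.80 = $11,034.00
Monthly escrow = $11,034.00 / 12 = $919.50
Cushion = 1 × $919.50 = $919.50
Excess over cushion: $1,540.23 − $919.50 = $620.73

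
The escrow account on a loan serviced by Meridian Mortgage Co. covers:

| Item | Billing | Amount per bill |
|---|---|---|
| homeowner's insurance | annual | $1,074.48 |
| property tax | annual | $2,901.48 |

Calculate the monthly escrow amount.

Homeowner's insurance — $1,074.48
Property tax — $2,901.48
Annual escrow total = $1,074.48 + $2,901.48 = $3,975.96
Monthly = $3,975.96 ÷ 12 = $331.33

$331.33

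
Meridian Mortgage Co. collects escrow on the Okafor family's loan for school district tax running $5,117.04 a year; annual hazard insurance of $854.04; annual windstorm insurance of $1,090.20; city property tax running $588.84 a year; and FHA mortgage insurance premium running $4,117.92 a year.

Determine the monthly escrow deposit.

School district tax = $5,117.04 annually
Hazard insurance = $854.04 annually
Windstorm insurance = $1,090.20 annually
City property tax = $588.84 annually
FHA mortgage insurance premium = $4,117.92 annually
Combined annual = $11,768.04
Base monthly escrow = $11,768.04 / 12 = $980.67

$980.67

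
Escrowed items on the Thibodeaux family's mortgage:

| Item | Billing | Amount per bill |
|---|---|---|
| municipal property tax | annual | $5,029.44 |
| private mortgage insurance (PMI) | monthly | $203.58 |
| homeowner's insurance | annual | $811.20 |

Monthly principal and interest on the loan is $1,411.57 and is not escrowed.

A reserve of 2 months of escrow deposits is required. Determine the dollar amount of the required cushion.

Municipal property tax = $5,029.44/yr
Private mortgage insurance (PMI) = $203.58 × 12 = $2,442.96/yr
Homeowner's insurance = $811.20/yr
Total annual escrow = $5,029.44 + $2,442.96 + $811.20 = $8,283.60
Monthly = $8,283.60 ÷ 12 = $690.30
Cushion = 2 × $690.30 = $1,380.60

$1,380.60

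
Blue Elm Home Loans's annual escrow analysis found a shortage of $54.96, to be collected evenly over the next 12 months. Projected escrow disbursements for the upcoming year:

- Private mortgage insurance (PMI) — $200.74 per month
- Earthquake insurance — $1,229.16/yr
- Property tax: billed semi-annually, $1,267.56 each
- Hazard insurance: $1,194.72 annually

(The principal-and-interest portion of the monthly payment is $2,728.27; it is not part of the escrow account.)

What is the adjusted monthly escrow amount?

Private mortgage insurance (PMI) = $200.74 × 12 = $2,408.88
Earthquake insurance = $1,229.16
Property tax = $1,267.56 × 2 = $2,535.12
Hazard insurance = $1,194.72
Combined annual = $7,367.88
Base monthly escrow = $7,367.88 / 12 = $613.99
Shortage per month = $54.96 ÷ 12 = $4.58
Adjusted monthly = $613.99 + $4.58 = $618.57

$618.57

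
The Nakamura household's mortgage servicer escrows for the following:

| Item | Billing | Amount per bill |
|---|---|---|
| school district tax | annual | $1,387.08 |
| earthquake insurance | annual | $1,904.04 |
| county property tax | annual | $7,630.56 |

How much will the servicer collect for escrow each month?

$910.14

School district tax: $1,387.08
Earthquake insurance: $1,904.04
County property tax: $7,630.56
Total annual escrow = $1,387.08 + $1,904.04 + $7,630.56 = $10,921.68
Monthly escrow = $10,921.68 / 12 = $910.14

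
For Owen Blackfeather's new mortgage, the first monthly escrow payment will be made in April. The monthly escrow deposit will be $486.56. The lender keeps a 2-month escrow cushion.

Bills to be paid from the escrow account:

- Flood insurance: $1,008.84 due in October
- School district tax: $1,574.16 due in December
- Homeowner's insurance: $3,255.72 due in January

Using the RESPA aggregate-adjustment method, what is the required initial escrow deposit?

$1,946.24

Cushion = 2 × $486.56 = $973.12
Trial balance (start $0, +$486.56 each month, − disbursements):
  Apr: +$486.56 → $486.56
  May: +$486.56 → $973.12
  Jun: +$486.56 → $1,459.68
  Jul: +$486.56 → $1,946.24
  Aug: +$486.56 → $2,432.80
  Sep: +$486.56 → $2,919.36
  Oct: +$486.56 − $1,008.84 → $2,397.08
  Nov: +$486.56 → $2,883.64
  Dec: +$486.56 − $1,574.16 → $1,796.04
  Jan: +$486.56 − $3,255.72 → -$973.12
  Feb: +$486.56 → -$486.56
  Mar: +$486.56 → $0.00
Lowest trial balance = -$973.12 (Jan)
Initial deposit = cushion − low point = $973.12 − (-$973.12) = $1,946.24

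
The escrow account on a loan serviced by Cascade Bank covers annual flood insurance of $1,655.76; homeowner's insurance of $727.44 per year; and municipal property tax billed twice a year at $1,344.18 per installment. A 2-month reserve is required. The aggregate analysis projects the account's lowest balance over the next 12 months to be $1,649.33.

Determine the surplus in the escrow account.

$804.07

Flood insurance = $1,655.76 per year
Homeowner's insurance = $727.44 per year
Municipal property tax = $1,344.18 × 2 = $2,688.36 per year
Total per year = $5,071.56
Base monthly escrow = $5,071.56 / 12 = $422.63
Cushion = 2 × $422.63 = $845.26
Surplus = $1,649.33 − $845.26 = $804.07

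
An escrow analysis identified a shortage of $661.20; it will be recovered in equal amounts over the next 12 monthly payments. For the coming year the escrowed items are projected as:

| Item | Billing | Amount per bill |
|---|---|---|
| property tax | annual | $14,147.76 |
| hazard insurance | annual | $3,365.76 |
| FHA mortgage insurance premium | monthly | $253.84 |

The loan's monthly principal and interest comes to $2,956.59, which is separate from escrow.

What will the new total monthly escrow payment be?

$1,768.40

Property tax: $14,147.76/yr
Hazard insurance: $3,365.76/yr
FHA mortgage insurance premium: $253.84 × 12 = $3,046.08/yr
Annual escrow total = $14,147.76 + $3,365.76 + $3,046.08 = $20,559.60
Monthly escrow = $20,559.60 ÷ 12 = $1,713.30
Shortage spread = $661.20 ÷ 12 = $55.10/mo
Adjusted monthly = $1,713.30 + $55.10 = $1,768.40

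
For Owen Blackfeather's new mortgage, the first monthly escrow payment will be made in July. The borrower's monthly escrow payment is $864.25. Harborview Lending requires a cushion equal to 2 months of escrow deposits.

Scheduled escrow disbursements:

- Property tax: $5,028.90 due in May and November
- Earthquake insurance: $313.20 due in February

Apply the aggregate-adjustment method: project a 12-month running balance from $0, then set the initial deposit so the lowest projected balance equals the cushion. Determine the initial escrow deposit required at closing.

Cushion = 2 × $864.25 = $1,728.50
Trial balance (start $0, +$864.25 each month, − disbursements):
  Jul: +$864.25 → $864.25
  Aug: +$864.25 → $1,728.50
  Sep: +$864.25 → $2,592.75
  Oct: +$864.25 → $3,457.00
  Nov: +$864.25 − $5,028.90 → -$707.65
  Dec: +$864.25 → $156.60
  Jan: +$864.25 → $1,020.85
  Feb: +$864.25 − $313.20 → $1,571.90
  Mar: +$864.25 → $2,436.15
  Apr: +$864.25 → $3,300.40
  May: +$864.25 − $5,028.90 → -$864.25
  Jun: +$864.25 → $0.00
Lowest trial balance = -$864.25 (May)
Initial deposit = cushion − low point = $1,728.50 − (-$864.25) = $2,592.75

$2,592.75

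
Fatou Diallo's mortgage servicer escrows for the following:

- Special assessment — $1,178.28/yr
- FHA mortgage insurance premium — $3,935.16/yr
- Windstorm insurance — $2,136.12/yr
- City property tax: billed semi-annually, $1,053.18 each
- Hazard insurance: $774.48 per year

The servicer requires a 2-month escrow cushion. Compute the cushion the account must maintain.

$1,688.40

Special assessment — $1,178.28/yr
FHA mortgage insurance premium — $3,935.16/yr
Windstorm insurance — $2,136.12/yr
City property tax — $1,053.18 × 2 = $2,106.36/yr
Hazard insurance — $774.48/yr
Annual escrow total = $10,130.40
Per month = $10,130.40 / 12 = $844.20
Cushion = 2 × $844.20 = $1,688.40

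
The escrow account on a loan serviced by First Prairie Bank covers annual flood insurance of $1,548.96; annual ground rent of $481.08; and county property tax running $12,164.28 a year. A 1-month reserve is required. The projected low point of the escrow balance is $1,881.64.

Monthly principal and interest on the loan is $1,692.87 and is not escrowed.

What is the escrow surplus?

Flood insurance — $1,548.96
Ground rent — $481.08
County property tax — $12,164.28
Combined annual = $1,548.96 + $481.08 + $12,164.28 = $14,194.32
Base monthly escrow = $14,194.32 / 12 = $1,182.86
Required cushion = 1 × $1,182.86 = $1,182.86
Surplus = $1,881.64 − $1,182.86 = $698.78

$698.78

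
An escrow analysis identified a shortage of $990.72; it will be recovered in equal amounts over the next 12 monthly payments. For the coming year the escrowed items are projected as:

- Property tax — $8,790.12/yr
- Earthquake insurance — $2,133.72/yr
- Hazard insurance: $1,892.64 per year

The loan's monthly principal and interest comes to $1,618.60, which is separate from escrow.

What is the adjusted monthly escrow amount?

Property tax = $8,790.12/yr
Earthquake insurance = $2,133.72/yr
Hazard insurance = $1,892.64/yr
Yearly total = $12,816.48
Monthly = $12,816.48 ÷ 12 = $1,068.04
Monthly shortage recovery: $990.72 / 12 = $82.56
Adjusted monthly = $1,068.04 + $82.56 = $1,150.60

$1,150.60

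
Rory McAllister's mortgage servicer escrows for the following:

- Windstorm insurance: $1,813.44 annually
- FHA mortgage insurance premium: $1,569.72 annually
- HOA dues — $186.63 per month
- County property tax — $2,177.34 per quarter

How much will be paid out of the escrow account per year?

$14,332.08

Windstorm insurance — $1,813.44 annually
FHA mortgage insurance premium — $1,569.72 annually
HOA dues — $186.63 × 12 = $2,239.56 annually
County property tax — $2,177.34 × 4 = $8,709.36 annually
Total per year = $1,813.44 + $1,569.72 + $2,239.56 + $8,709.36 = $14,332.08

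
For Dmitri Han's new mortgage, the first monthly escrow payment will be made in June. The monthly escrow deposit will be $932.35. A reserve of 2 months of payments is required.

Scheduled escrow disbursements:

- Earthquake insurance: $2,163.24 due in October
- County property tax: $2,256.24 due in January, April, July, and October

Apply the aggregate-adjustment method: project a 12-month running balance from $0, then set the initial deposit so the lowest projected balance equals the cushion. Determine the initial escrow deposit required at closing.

$3,878.67

Cushion = 2 × $932.35 = $1,864.70
Trial balance (start $0, +$932.35 each month, − disbursements):
  Jun: +$932.35 → $932.35
  Jul: +$932.35 − $2,256.24 → -$391.54
  Aug: +$932.35 → $540.81
  Sep: +$932.35 → $1,473.16
  Oct: +$932.35 − $4,419.48 → -$2,013.97
  Nov: +$932.35 → -$1,081.62
  Dec: +$932.35 → -$149.27
  Jan: +$932.35 − $2,256.24 → -$1,473.16
  Feb: +$932.35 → -$540.81
  Mar: +$932.35 → $391.54
  Apr: +$932.35 − $2,256.24 → -$932.35
  May: +$932.35 → $0.00
Lowest trial balance = -$2,013.97 (Oct)
Initial deposit = cushion − low point = $1,864.70 − (-$2,013.97) = $3,878.67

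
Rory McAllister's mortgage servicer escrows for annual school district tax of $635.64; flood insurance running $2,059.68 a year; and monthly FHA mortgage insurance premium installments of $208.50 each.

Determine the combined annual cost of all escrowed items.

School district tax — $635.64/yr
Flood insurance — $2,059.68/yr
FHA mortgage insurance premium — $208.50 × 12 = $2,502.00/yr
Combined annual = $635.64 + $2,059.68 + $2,502.00 = $5,197.32

$5,197.32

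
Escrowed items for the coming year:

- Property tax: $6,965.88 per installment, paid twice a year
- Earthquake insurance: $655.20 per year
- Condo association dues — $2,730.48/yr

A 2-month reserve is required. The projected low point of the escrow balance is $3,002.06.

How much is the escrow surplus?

Property tax — $6,965.88 × 2 = $13,931.76 per year
Earthquake insurance — $655.20 per year
Condo association dues — $2,730.48 per year
Total annual escrow = $17,317.44
Monthly escrow = $17,317.44 ÷ 12 = $1,443.12
Required reserve = 2 × $1,443.12 = $2,886.24
Excess over cushion: $3,002.06 − $2,886.24 = $115.82

$115.82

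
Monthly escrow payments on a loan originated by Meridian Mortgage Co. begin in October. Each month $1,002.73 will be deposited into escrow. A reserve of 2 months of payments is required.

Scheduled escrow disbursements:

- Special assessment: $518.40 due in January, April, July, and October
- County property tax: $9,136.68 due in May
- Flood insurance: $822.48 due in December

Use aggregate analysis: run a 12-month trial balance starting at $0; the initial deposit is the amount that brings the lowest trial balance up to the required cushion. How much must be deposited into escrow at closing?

Cushion = 2 × $1,002.73 = $2,005.46
Trial balance (start $0, +$1,002.73 each month, − disbursements):
  Oct: +$1,002.73 − $518.40 → $484.33
  Nov: +$1,002.73 → $1,487.06
  Dec: +$1,002.73 − $822.48 → $1,667.31
  Jan: +$1,002.73 − $518.40 → $2,151.64
  Feb: +$1,002.73 → $3,154.37
  Mar: +$1,002.73 → $4,157.10
  Apr: +$1,002.73 − $518.40 → $4,641.43
  May: +$1,002.73 − $9,136.68 → -$3,492.52
  Jun: +$1,002.73 → -$2,489.79
  Jul: +$1,002.73 − $518.40 → -$2,005.46
  Aug: +$1,002.73 → -$1,002.73
  Sep: +$1,002.73 → $0.00
Lowest trial balance = -$3,492.52 (May)
Initial deposit = cushion − low point = $2,005.46 − (-$3,492.52) = $5,497.98

$5,497.98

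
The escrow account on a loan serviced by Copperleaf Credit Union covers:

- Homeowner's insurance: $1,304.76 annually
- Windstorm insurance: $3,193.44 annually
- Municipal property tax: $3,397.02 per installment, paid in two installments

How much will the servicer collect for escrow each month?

Homeowner's insurance — $1,304.76 per year
Windstorm insurance — $3,193.44 per year
Municipal property tax — $3,397.02 × 2 = $6,794.04 per year
Annual escrow total = $1,304.76 + $3,193.44 + $6,794.04 = $11,292.24
Monthly = $11,292.24 / 12 = $941.02

$941.02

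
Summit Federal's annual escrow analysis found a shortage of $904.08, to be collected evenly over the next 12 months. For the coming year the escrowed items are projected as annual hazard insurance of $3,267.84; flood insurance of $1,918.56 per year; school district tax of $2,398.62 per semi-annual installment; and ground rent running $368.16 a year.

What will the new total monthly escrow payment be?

$937.99

Hazard insurance: $3,267.84 per year
Flood insurance: $1,918.56 per year
School district tax: $2,398.62 × 2 = $4,797.24 per year
Ground rent: $368.16 per year
Annual escrow total = $3,267.84 + $1,918.56 + $4,797.24 + $368.16 = $10,351.80
Base monthly escrow = $10,351.80 / 12 = $862.65
Monthly shortage recovery: $904.08 ÷ 12 = $75.34
New monthly escrow = $862.65 + $75.34 = $937.99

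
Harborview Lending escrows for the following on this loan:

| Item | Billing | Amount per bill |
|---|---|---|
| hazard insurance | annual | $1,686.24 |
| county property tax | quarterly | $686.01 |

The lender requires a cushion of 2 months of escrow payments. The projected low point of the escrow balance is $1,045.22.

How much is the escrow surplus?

$306.84

Hazard insurance: $1,686.24
County property tax: $686.01 × 4 = $2,744.04
Yearly total = $1,686.24 + $2,744.04 = $4,430.28
Base monthly escrow = $4,430.28 ÷ 12 = $369.19
Required reserve = 2 × $369.19 = $738.38
Surplus = $1,045.22 − $738.38 = $306.84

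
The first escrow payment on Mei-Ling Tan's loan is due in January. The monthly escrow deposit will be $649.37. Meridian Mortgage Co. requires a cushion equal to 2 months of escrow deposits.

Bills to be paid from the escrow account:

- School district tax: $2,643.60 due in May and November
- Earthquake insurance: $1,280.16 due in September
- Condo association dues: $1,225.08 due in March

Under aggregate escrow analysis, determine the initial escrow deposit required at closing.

$1,948.11

Cushion = 2 × $649.37 = $1,298.74
Trial balance (start $0, +$649.37 each month, − disbursements):
  Jan: +$649.37 → $649.37
  Feb: +$649.37 → $1,298.74
  Mar: +$649.37 − $1,225.08 → $723.03
  Apr: +$649.37 → $1,372.40
  May: +$649.37 − $2,643.60 → -$621.83
  Jun: +$649.37 → $27.54
  Jul: +$649.37 → $676.91
  Aug: +$649.37 → $1,326.28
  Sep: +$649.37 − $1,280.16 → $695.49
  Oct: +$649.37 → $1,344.86
  Nov: +$649.37 − $2,643.60 → -$649.37
  Dec: +$649.37 → $0.00
Lowest trial balance = -$649.37 (Nov)
Initial deposit = cushion − low point = $1,298.74 − (-$649.37) = $1,948.11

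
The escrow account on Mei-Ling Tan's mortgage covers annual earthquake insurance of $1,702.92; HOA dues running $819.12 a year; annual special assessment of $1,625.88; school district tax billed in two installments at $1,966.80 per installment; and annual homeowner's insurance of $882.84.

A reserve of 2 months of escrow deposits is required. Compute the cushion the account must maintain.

Earthquake insurance — $1,702.92/yr
HOA dues — $819.12/yr
Special assessment — $1,625.88/yr
School district tax — $1,966.80 × 2 = $3,933.60/yr
Homeowner's insurance — $882.84/yr
Total per year = $8,964.36
Monthly = $8,964.36 / 12 = $747.03
Required cushion = 2 × $747.03 = $1,494.06

$1,494.06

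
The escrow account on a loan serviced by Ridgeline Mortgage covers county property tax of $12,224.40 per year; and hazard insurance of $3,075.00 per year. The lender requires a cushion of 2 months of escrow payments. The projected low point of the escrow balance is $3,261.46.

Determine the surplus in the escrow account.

County property tax — $12,224.40 per year
Hazard insurance — $3,075.00 per year
Combined annual = $12,224.40 + $3,075.00 = $15,299.40
Monthly escrow = $15,299.40 ÷ 12 = $1,274.95
Required reserve = 2 × $1,274.95 = $2,549.90
Surplus = $3,261.46 − $2,549.90 = $711.56

$711.56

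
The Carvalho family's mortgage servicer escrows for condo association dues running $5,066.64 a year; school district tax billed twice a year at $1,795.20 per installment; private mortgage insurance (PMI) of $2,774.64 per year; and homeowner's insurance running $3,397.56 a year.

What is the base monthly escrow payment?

$1,235.77

Condo association dues: $5,066.64 annually
School district tax: $1,795.20 × 2 = $3,590.40 annually
Private mortgage insurance (PMI): $2,774.64 annually
Homeowner's insurance: $3,397.56 annually
Annual escrow total = $5,066.64 + $3,590.40 + $2,774.64 + $3,397.56 = $14,829.24
Per month = $14,829.24 / 12 = $1,235.77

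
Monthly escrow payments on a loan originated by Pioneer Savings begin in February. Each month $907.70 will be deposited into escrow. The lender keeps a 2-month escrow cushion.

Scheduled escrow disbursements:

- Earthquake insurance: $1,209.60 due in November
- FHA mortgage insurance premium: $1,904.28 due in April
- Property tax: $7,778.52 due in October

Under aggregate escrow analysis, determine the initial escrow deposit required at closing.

$3,630.80

Cushion = 2 × $907.70 = $1,815.40
Trial balance (start $0, +$907.70 each month, − disbursements):
  Feb: +$907.70 → $907.70
  Mar: +$907.70 → $1,815.40
  Apr: +$907.70 − $1,904.28 → $818.82
  May: +$907.70 → $1,726.52
  Jun: +$907.70 → $2,634.22
  Jul: +$907.70 → $3,541.92
  Aug: +$907.70 → $4,449.62
  Sep: +$907.70 → $5,357.32
  Oct: +$907.70 − $7,778.52 → -$1,513.50
  Nov: +$907.70 − $1,209.60 → -$1,815.40
  Dec: +$907.70 → -$907.70
  Jan: +$907.70 → $0.00
Lowest trial balance = -$1,815.40 (Nov)
Initial deposit = cushion − low point = $1,815.40 − (-$1,815.40) = $3,630.80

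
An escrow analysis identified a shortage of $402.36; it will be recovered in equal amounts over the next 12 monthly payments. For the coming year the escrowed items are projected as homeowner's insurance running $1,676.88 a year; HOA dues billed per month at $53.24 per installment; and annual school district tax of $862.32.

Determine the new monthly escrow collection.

Homeowner's insurance: $1,676.88 annually
HOA dues: $53.24 × 12 = $638.88 annually
School district tax: $862.32 annually
Annual escrow total = $1,676.88 + $638.88 + $862.32 = $3,178.08
Per month = $3,178.08 ÷ 12 = $264.84
Shortage per month = $402.36 / 12 = $33.53
Adjusted monthly = $264.84 + $33.53 = $298.37

$298.37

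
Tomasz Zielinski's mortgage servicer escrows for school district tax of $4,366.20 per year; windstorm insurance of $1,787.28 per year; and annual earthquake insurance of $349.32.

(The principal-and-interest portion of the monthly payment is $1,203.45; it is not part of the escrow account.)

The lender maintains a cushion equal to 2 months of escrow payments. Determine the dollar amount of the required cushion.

$1,083.80

School district tax — $4,366.20 annually
Windstorm insurance — $1,787.28 annually
Earthquake insurance — $349.32 annually
Total annual escrow = $4,366.20 + $1,787.28 + $349.32 = $6,502.80
Base monthly escrow = $6,502.80 / 12 = $541.90
Reserve = 2 × $541.90 = $1,083.80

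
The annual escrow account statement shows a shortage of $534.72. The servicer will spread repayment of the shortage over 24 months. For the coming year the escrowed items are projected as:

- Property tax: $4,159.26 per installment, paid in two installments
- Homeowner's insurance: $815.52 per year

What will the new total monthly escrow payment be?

$783.45

Property tax — $4,159.26 × 2 = $8,318.52 annually
Homeowner's insurance — $815.52 annually
Yearly total = $8,318.52 + $815.52 = $9,134.04
Base monthly escrow = $9,134.04 / 12 = $761.17
Shortage spread = $534.72 ÷ 24 = $22.28/mo
Adjusted monthly = $761.17 + $22.28 = $783.45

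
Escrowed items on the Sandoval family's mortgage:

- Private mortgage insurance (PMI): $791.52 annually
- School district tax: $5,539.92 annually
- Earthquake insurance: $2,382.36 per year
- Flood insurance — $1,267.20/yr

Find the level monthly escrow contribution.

$831.75

Private mortgage insurance (PMI): $791.52
School district tax: $5,539.92
Earthquake insurance: $2,382.36
Flood insurance: $1,267.20
Total annual escrow = $791.52 + $5,539.92 + $2,382.36 + $1,267.20 = $9,981.00
Per month = $9,981.00 / 12 = $831.75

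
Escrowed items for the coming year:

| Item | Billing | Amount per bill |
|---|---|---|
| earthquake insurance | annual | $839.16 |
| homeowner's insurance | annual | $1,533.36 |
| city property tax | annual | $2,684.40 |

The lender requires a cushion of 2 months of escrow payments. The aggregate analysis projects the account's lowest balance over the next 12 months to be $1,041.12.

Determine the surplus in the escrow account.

Earthquake insurance: $839.16
Homeowner's insurance: $1,533.36
City property tax: $2,684.40
Total annual escrow = $5,056.92
Per month = $5,056.92 ÷ 12 = $421.41
Required cushion = 2 × $421.41 = $842.82
Excess over cushion: $1,041.12 − $842.82 = $198.30

$198.30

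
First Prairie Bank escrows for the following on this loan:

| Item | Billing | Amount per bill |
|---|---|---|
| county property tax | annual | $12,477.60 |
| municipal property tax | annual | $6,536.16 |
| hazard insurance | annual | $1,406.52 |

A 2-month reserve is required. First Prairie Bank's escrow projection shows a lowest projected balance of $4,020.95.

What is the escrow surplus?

$617.57

County property tax: $12,477.60 annually
Municipal property tax: $6,536.16 annually
Hazard insurance: $1,406.52 annually
Annual escrow total = $12,477.60 + $6,536.16 + $1,406.52 = $20,420.28
Base monthly escrow = $20,420.28 / 12 = $1,701.69
Required cushion = 2 × $1,701.69 = $3,403.38
Excess over cushion: $4,020.95 − $3,403.38 = $617.57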